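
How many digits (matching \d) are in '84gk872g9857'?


\d matches any digit 0-9.
Scanning '84gk872g9857':
  pos 0: '8' -> DIGIT
  pos 1: '4' -> DIGIT
  pos 4: '8' -> DIGIT
  pos 5: '7' -> DIGIT
  pos 6: '2' -> DIGIT
  pos 8: '9' -> DIGIT
  pos 9: '8' -> DIGIT
  pos 10: '5' -> DIGIT
  pos 11: '7' -> DIGIT
Digits found: ['8', '4', '8', '7', '2', '9', '8', '5', '7']
Total: 9

9


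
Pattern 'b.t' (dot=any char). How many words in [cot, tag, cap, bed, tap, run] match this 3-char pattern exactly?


Pattern 'b.t' means: starts with 'b', any single char, ends with 't'.
Checking each word (must be exactly 3 chars):
  'cot' (len=3): no
  'tag' (len=3): no
  'cap' (len=3): no
  'bed' (len=3): no
  'tap' (len=3): no
  'run' (len=3): no
Matching words: []
Total: 0

0


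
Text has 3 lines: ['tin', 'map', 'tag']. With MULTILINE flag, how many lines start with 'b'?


With MULTILINE flag, ^ matches the start of each line.
Lines: ['tin', 'map', 'tag']
Checking which lines start with 'b':
  Line 1: 'tin' -> no
  Line 2: 'map' -> no
  Line 3: 'tag' -> no
Matching lines: []
Count: 0

0


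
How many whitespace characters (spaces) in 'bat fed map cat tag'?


\s matches whitespace characters (spaces, tabs, etc.).
Text: 'bat fed map cat tag'
This text has 5 words separated by spaces.
Number of spaces = number of words - 1 = 5 - 1 = 4

4


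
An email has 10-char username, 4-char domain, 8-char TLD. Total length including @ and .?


An email address has format: username@domain.tld
Username length: 10
'@' character: 1
Domain length: 4
'.' character: 1
TLD length: 8
Total = 10 + 1 + 4 + 1 + 8 = 24

24


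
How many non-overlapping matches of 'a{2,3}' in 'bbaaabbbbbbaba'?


Pattern 'a{2,3}' matches between 2 and 3 consecutive a's (greedy).
String: 'bbaaabbbbbbaba'
Finding runs of a's and applying greedy matching:
  Run at pos 2: 'aaa' (length 3)
  Run at pos 11: 'a' (length 1)
  Run at pos 13: 'a' (length 1)
Matches: ['aaa']
Count: 1

1


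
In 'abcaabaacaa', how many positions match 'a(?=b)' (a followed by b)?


Lookahead 'a(?=b)' matches 'a' only when followed by 'b'.
String: 'abcaabaacaa'
Checking each position where char is 'a':
  pos 0: 'a' -> MATCH (next='b')
  pos 3: 'a' -> no (next='a')
  pos 4: 'a' -> MATCH (next='b')
  pos 6: 'a' -> no (next='a')
  pos 7: 'a' -> no (next='c')
  pos 9: 'a' -> no (next='a')
Matching positions: [0, 4]
Count: 2

2


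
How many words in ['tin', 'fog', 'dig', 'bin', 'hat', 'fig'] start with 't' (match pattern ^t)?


Pattern ^t anchors to start of word. Check which words begin with 't':
  'tin' -> MATCH (starts with 't')
  'fog' -> no
  'dig' -> no
  'bin' -> no
  'hat' -> no
  'fig' -> no
Matching words: ['tin']
Count: 1

1


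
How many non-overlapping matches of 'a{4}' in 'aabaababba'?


Pattern 'a{4}' matches exactly 4 consecutive a's (greedy, non-overlapping).
String: 'aabaababba'
Scanning for runs of a's:
  Run at pos 0: 'aa' (length 2) -> 0 match(es)
  Run at pos 3: 'aa' (length 2) -> 0 match(es)
  Run at pos 6: 'a' (length 1) -> 0 match(es)
  Run at pos 9: 'a' (length 1) -> 0 match(es)
Matches found: []
Total: 0

0


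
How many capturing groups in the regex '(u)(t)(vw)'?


To count capturing groups, count each '(' that starts a group.
Pattern: '(u)(t)(vw)'
Walking through the pattern:
  Position 0: '(' -> group #1
  Position 3: '(' -> group #2
  Position 6: '(' -> group #3
Total capturing groups: 3

3


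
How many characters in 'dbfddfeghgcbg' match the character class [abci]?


Character class [abci] matches any of: {a, b, c, i}
Scanning string 'dbfddfeghgcbg' character by character:
  pos 0: 'd' -> no
  pos 1: 'b' -> MATCH
  pos 2: 'f' -> no
  pos 3: 'd' -> no
  pos 4: 'd' -> no
  pos 5: 'f' -> no
  pos 6: 'e' -> no
  pos 7: 'g' -> no
  pos 8: 'h' -> no
  pos 9: 'g' -> no
  pos 10: 'c' -> MATCH
  pos 11: 'b' -> MATCH
  pos 12: 'g' -> no
Total matches: 3

3


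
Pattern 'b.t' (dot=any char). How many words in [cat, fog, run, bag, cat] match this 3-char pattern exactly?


Pattern 'b.t' means: starts with 'b', any single char, ends with 't'.
Checking each word (must be exactly 3 chars):
  'cat' (len=3): no
  'fog' (len=3): no
  'run' (len=3): no
  'bag' (len=3): no
  'cat' (len=3): no
Matching words: []
Total: 0

0


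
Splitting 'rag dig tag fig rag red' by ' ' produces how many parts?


Splitting by ' ' breaks the string at each occurrence of the separator.
Text: 'rag dig tag fig rag red'
Parts after split:
  Part 1: 'rag'
  Part 2: 'dig'
  Part 3: 'tag'
  Part 4: 'fig'
  Part 5: 'rag'
  Part 6: 'red'
Total parts: 6

6


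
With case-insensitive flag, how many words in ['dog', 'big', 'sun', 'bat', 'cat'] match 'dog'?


Case-insensitive matching: compare each word's lowercase form to 'dog'.
  'dog' -> lower='dog' -> MATCH
  'big' -> lower='big' -> no
  'sun' -> lower='sun' -> no
  'bat' -> lower='bat' -> no
  'cat' -> lower='cat' -> no
Matches: ['dog']
Count: 1

1


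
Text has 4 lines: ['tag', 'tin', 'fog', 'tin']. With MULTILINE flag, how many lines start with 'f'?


With MULTILINE flag, ^ matches the start of each line.
Lines: ['tag', 'tin', 'fog', 'tin']
Checking which lines start with 'f':
  Line 1: 'tag' -> no
  Line 2: 'tin' -> no
  Line 3: 'fog' -> MATCH
  Line 4: 'tin' -> no
Matching lines: ['fog']
Count: 1

1


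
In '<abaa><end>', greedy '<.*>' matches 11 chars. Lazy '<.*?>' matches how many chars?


Greedy '<.*>' tries to match as MUCH as possible.
Lazy '<.*?>' tries to match as LITTLE as possible.

String: '<abaa><end>'
Greedy '<.*>' starts at first '<' and extends to the LAST '>': '<abaa><end>' (11 chars)
Lazy '<.*?>' starts at first '<' and stops at the FIRST '>': '<abaa>' (6 chars)

6


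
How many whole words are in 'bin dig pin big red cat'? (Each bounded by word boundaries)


Word boundaries (\b) mark the start/end of each word.
Text: 'bin dig pin big red cat'
Splitting by whitespace:
  Word 1: 'bin'
  Word 2: 'dig'
  Word 3: 'pin'
  Word 4: 'big'
  Word 5: 'red'
  Word 6: 'cat'
Total whole words: 6

6


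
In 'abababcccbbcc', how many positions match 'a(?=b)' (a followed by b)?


Lookahead 'a(?=b)' matches 'a' only when followed by 'b'.
String: 'abababcccbbcc'
Checking each position where char is 'a':
  pos 0: 'a' -> MATCH (next='b')
  pos 2: 'a' -> MATCH (next='b')
  pos 4: 'a' -> MATCH (next='b')
Matching positions: [0, 2, 4]
Count: 3

3


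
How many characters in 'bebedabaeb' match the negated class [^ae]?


Negated class [^ae] matches any char NOT in {a, e}
Scanning 'bebedabaeb':
  pos 0: 'b' -> MATCH
  pos 1: 'e' -> no (excluded)
  pos 2: 'b' -> MATCH
  pos 3: 'e' -> no (excluded)
  pos 4: 'd' -> MATCH
  pos 5: 'a' -> no (excluded)
  pos 6: 'b' -> MATCH
  pos 7: 'a' -> no (excluded)
  pos 8: 'e' -> no (excluded)
  pos 9: 'b' -> MATCH
Total matches: 5

5


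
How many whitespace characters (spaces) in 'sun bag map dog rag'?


\s matches whitespace characters (spaces, tabs, etc.).
Text: 'sun bag map dog rag'
This text has 5 words separated by spaces.
Number of spaces = number of words - 1 = 5 - 1 = 4

4


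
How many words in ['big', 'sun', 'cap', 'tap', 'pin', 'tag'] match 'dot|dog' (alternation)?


Alternation 'dot|dog' matches either 'dot' or 'dog'.
Checking each word:
  'big' -> no
  'sun' -> no
  'cap' -> no
  'tap' -> no
  'pin' -> no
  'tag' -> no
Matches: []
Count: 0

0


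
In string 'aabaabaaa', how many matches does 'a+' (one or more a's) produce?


Pattern 'a+' matches one or more consecutive a's.
String: 'aabaabaaa'
Scanning for runs of a:
  Match 1: 'aa' (length 2)
  Match 2: 'aa' (length 2)
  Match 3: 'aaa' (length 3)
Total matches: 3

3


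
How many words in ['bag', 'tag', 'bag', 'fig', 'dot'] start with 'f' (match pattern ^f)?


Pattern ^f anchors to start of word. Check which words begin with 'f':
  'bag' -> no
  'tag' -> no
  'bag' -> no
  'fig' -> MATCH (starts with 'f')
  'dot' -> no
Matching words: ['fig']
Count: 1

1


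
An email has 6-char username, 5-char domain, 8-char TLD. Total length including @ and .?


An email address has format: username@domain.tld
Username length: 6
'@' character: 1
Domain length: 5
'.' character: 1
TLD length: 8
Total = 6 + 1 + 5 + 1 + 8 = 21

21


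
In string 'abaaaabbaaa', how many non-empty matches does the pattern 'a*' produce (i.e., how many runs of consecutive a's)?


Pattern 'a*' matches zero or more a's. We want non-empty runs of consecutive a's.
String: 'abaaaabbaaa'
Walking through the string to find runs of a's:
  Run 1: positions 0-0 -> 'a'
  Run 2: positions 2-5 -> 'aaaa'
  Run 3: positions 8-10 -> 'aaa'
Non-empty runs found: ['a', 'aaaa', 'aaa']
Count: 3

3


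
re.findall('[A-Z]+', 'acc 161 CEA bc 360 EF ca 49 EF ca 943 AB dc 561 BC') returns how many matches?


Pattern '[A-Z]+' finds one or more uppercase letters.
Text: 'acc 161 CEA bc 360 EF ca 49 EF ca 943 AB dc 561 BC'
Scanning for matches:
  Match 1: 'CEA'
  Match 2: 'EF'
  Match 3: 'EF'
  Match 4: 'AB'
  Match 5: 'BC'
Total matches: 5

5


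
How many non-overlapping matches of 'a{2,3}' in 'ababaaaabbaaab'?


Pattern 'a{2,3}' matches between 2 and 3 consecutive a's (greedy).
String: 'ababaaaabbaaab'
Finding runs of a's and applying greedy matching:
  Run at pos 0: 'a' (length 1)
  Run at pos 2: 'a' (length 1)
  Run at pos 4: 'aaaa' (length 4)
  Run at pos 10: 'aaa' (length 3)
Matches: ['aaa', 'aaa']
Count: 2

2


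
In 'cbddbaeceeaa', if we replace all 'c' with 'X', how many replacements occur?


re.sub('c', 'X', text) replaces every occurrence of 'c' with 'X'.
Text: 'cbddbaeceeaa'
Scanning for 'c':
  pos 0: 'c' -> replacement #1
  pos 7: 'c' -> replacement #2
Total replacements: 2

2


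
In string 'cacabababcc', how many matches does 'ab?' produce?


Pattern 'ab?' matches 'a' optionally followed by 'b'.
String: 'cacabababcc'
Scanning left to right for 'a' then checking next char:
  Match 1: 'a' (a not followed by b)
  Match 2: 'ab' (a followed by b)
  Match 3: 'ab' (a followed by b)
  Match 4: 'ab' (a followed by b)
Total matches: 4

4


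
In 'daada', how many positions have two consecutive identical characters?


Looking for consecutive identical characters in 'daada':
  pos 0-1: 'd' vs 'a' -> different
  pos 1-2: 'a' vs 'a' -> MATCH ('aa')
  pos 2-3: 'a' vs 'd' -> different
  pos 3-4: 'd' vs 'a' -> different
Consecutive identical pairs: ['aa']
Count: 1

1


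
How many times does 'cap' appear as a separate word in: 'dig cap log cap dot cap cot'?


Scanning each word for exact match 'cap':
  Word 1: 'dig' -> no
  Word 2: 'cap' -> MATCH
  Word 3: 'log' -> no
  Word 4: 'cap' -> MATCH
  Word 5: 'dot' -> no
  Word 6: 'cap' -> MATCH
  Word 7: 'cot' -> no
Total matches: 3

3


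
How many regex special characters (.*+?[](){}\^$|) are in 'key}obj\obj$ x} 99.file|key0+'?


Regex special characters are: . * + ? [ ] ( ) { } \ ^ $ |
Scanning 'key}obj\obj$ x} 99.file|key0+':
  pos 3: '}' -> SPECIAL
  pos 7: '\' -> SPECIAL
  pos 11: '$' -> SPECIAL
  pos 14: '}' -> SPECIAL
  pos 18: '.' -> SPECIAL
  pos 23: '|' -> SPECIAL
  pos 28: '+' -> SPECIAL
Special chars found: ['}', '\\', '$', '}', '.', '|', '+']
Total: 7

7


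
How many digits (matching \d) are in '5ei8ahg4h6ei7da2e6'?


\d matches any digit 0-9.
Scanning '5ei8ahg4h6ei7da2e6':
  pos 0: '5' -> DIGIT
  pos 3: '8' -> DIGIT
  pos 7: '4' -> DIGIT
  pos 9: '6' -> DIGIT
  pos 12: '7' -> DIGIT
  pos 15: '2' -> DIGIT
  pos 17: '6' -> DIGIT
Digits found: ['5', '8', '4', '6', '7', '2', '6']
Total: 7

7


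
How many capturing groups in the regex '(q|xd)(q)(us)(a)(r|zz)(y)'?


To count capturing groups, count each '(' that starts a group.
Pattern: '(q|xd)(q)(us)(a)(r|zz)(y)'
Walking through the pattern:
  Position 0: '(' -> group #1
  Position 6: '(' -> group #2
  Position 9: '(' -> group #3
  Position 13: '(' -> group #4
  Position 16: '(' -> group #5
  Position 22: '(' -> group #6
Total capturing groups: 6

6


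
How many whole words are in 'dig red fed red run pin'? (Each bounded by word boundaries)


Word boundaries (\b) mark the start/end of each word.
Text: 'dig red fed red run pin'
Splitting by whitespace:
  Word 1: 'dig'
  Word 2: 'red'
  Word 3: 'fed'
  Word 4: 'red'
  Word 5: 'run'
  Word 6: 'pin'
Total whole words: 6

6


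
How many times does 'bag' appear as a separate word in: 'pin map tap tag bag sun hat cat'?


Scanning each word for exact match 'bag':
  Word 1: 'pin' -> no
  Word 2: 'map' -> no
  Word 3: 'tap' -> no
  Word 4: 'tag' -> no
  Word 5: 'bag' -> MATCH
  Word 6: 'sun' -> no
  Word 7: 'hat' -> no
  Word 8: 'cat' -> no
Total matches: 1

1


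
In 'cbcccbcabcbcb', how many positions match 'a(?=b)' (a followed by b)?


Lookahead 'a(?=b)' matches 'a' only when followed by 'b'.
String: 'cbcccbcabcbcb'
Checking each position where char is 'a':
  pos 7: 'a' -> MATCH (next='b')
Matching positions: [7]
Count: 1

1


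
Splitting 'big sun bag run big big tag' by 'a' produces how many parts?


Splitting by 'a' breaks the string at each occurrence of the separator.
Text: 'big sun bag run big big tag'
Parts after split:
  Part 1: 'big sun b'
  Part 2: 'g run big big t'
  Part 3: 'g'
Total parts: 3

3


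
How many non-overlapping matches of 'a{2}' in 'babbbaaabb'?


Pattern 'a{2}' matches exactly 2 consecutive a's (greedy, non-overlapping).
String: 'babbbaaabb'
Scanning for runs of a's:
  Run at pos 1: 'a' (length 1) -> 0 match(es)
  Run at pos 5: 'aaa' (length 3) -> 1 match(es)
Matches found: ['aa']
Total: 1

1


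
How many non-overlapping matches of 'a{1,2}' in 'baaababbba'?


Pattern 'a{1,2}' matches between 1 and 2 consecutive a's (greedy).
String: 'baaababbba'
Finding runs of a's and applying greedy matching:
  Run at pos 1: 'aaa' (length 3)
  Run at pos 5: 'a' (length 1)
  Run at pos 9: 'a' (length 1)
Matches: ['aa', 'a', 'a', 'a']
Count: 4

4


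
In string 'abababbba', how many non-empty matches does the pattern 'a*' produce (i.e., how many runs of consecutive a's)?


Pattern 'a*' matches zero or more a's. We want non-empty runs of consecutive a's.
String: 'abababbba'
Walking through the string to find runs of a's:
  Run 1: positions 0-0 -> 'a'
  Run 2: positions 2-2 -> 'a'
  Run 3: positions 4-4 -> 'a'
  Run 4: positions 8-8 -> 'a'
Non-empty runs found: ['a', 'a', 'a', 'a']
Count: 4

4


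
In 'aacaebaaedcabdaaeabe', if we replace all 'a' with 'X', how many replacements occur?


re.sub('a', 'X', text) replaces every occurrence of 'a' with 'X'.
Text: 'aacaebaaedcabdaaeabe'
Scanning for 'a':
  pos 0: 'a' -> replacement #1
  pos 1: 'a' -> replacement #2
  pos 3: 'a' -> replacement #3
  pos 6: 'a' -> replacement #4
  pos 7: 'a' -> replacement #5
  pos 11: 'a' -> replacement #6
  pos 14: 'a' -> replacement #7
  pos 15: 'a' -> replacement #8
  pos 17: 'a' -> replacement #9
Total replacements: 9

9


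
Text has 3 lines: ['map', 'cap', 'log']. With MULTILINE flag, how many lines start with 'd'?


With MULTILINE flag, ^ matches the start of each line.
Lines: ['map', 'cap', 'log']
Checking which lines start with 'd':
  Line 1: 'map' -> no
  Line 2: 'cap' -> no
  Line 3: 'log' -> no
Matching lines: []
Count: 0

0


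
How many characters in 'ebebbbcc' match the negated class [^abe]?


Negated class [^abe] matches any char NOT in {a, b, e}
Scanning 'ebebbbcc':
  pos 0: 'e' -> no (excluded)
  pos 1: 'b' -> no (excluded)
  pos 2: 'e' -> no (excluded)
  pos 3: 'b' -> no (excluded)
  pos 4: 'b' -> no (excluded)
  pos 5: 'b' -> no (excluded)
  pos 6: 'c' -> MATCH
  pos 7: 'c' -> MATCH
Total matches: 2

2


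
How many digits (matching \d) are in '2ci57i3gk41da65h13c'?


\d matches any digit 0-9.
Scanning '2ci57i3gk41da65h13c':
  pos 0: '2' -> DIGIT
  pos 3: '5' -> DIGIT
  pos 4: '7' -> DIGIT
  pos 6: '3' -> DIGIT
  pos 9: '4' -> DIGIT
  pos 10: '1' -> DIGIT
  pos 13: '6' -> DIGIT
  pos 14: '5' -> DIGIT
  pos 16: '1' -> DIGIT
  pos 17: '3' -> DIGIT
Digits found: ['2', '5', '7', '3', '4', '1', '6', '5', '1', '3']
Total: 10

10


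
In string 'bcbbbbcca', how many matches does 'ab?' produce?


Pattern 'ab?' matches 'a' optionally followed by 'b'.
String: 'bcbbbbcca'
Scanning left to right for 'a' then checking next char:
  Match 1: 'a' (a not followed by b)
Total matches: 1

1


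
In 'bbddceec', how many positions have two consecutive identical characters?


Looking for consecutive identical characters in 'bbddceec':
  pos 0-1: 'b' vs 'b' -> MATCH ('bb')
  pos 1-2: 'b' vs 'd' -> different
  pos 2-3: 'd' vs 'd' -> MATCH ('dd')
  pos 3-4: 'd' vs 'c' -> different
  pos 4-5: 'c' vs 'e' -> different
  pos 5-6: 'e' vs 'e' -> MATCH ('ee')
  pos 6-7: 'e' vs 'c' -> different
Consecutive identical pairs: ['bb', 'dd', 'ee']
Count: 3

3


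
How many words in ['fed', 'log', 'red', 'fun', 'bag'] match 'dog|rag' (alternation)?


Alternation 'dog|rag' matches either 'dog' or 'rag'.
Checking each word:
  'fed' -> no
  'log' -> no
  'red' -> no
  'fun' -> no
  'bag' -> no
Matches: []
Count: 0

0


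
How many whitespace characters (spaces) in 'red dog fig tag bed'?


\s matches whitespace characters (spaces, tabs, etc.).
Text: 'red dog fig tag bed'
This text has 5 words separated by spaces.
Number of spaces = number of words - 1 = 5 - 1 = 4

4


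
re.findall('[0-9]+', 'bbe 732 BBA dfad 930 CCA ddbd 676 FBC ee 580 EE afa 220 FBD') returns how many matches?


Pattern '[0-9]+' finds one or more digits.
Text: 'bbe 732 BBA dfad 930 CCA ddbd 676 FBC ee 580 EE afa 220 FBD'
Scanning for matches:
  Match 1: '732'
  Match 2: '930'
  Match 3: '676'
  Match 4: '580'
  Match 5: '220'
Total matches: 5

5


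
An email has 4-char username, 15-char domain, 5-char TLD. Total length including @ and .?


An email address has format: username@domain.tld
Username length: 4
'@' character: 1
Domain length: 15
'.' character: 1
TLD length: 5
Total = 4 + 1 + 15 + 1 + 5 = 26

26


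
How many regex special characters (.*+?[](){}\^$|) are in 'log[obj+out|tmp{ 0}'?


Regex special characters are: . * + ? [ ] ( ) { } \ ^ $ |
Scanning 'log[obj+out|tmp{ 0}':
  pos 3: '[' -> SPECIAL
  pos 7: '+' -> SPECIAL
  pos 11: '|' -> SPECIAL
  pos 15: '{' -> SPECIAL
  pos 18: '}' -> SPECIAL
Special chars found: ['[', '+', '|', '{', '}']
Total: 5

5


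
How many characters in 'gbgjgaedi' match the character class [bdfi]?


Character class [bdfi] matches any of: {b, d, f, i}
Scanning string 'gbgjgaedi' character by character:
  pos 0: 'g' -> no
  pos 1: 'b' -> MATCH
  pos 2: 'g' -> no
  pos 3: 'j' -> no
  pos 4: 'g' -> no
  pos 5: 'a' -> no
  pos 6: 'e' -> no
  pos 7: 'd' -> MATCH
  pos 8: 'i' -> MATCH
Total matches: 3

3


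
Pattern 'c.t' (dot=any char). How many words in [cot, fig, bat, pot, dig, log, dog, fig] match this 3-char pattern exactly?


Pattern 'c.t' means: starts with 'c', any single char, ends with 't'.
Checking each word (must be exactly 3 chars):
  'cot' (len=3): MATCH
  'fig' (len=3): no
  'bat' (len=3): no
  'pot' (len=3): no
  'dig' (len=3): no
  'log' (len=3): no
  'dog' (len=3): no
  'fig' (len=3): no
Matching words: ['cot']
Total: 1

1


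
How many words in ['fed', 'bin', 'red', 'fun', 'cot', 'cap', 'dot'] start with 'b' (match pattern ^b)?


Pattern ^b anchors to start of word. Check which words begin with 'b':
  'fed' -> no
  'bin' -> MATCH (starts with 'b')
  'red' -> no
  'fun' -> no
  'cot' -> no
  'cap' -> no
  'dot' -> no
Matching words: ['bin']
Count: 1

1


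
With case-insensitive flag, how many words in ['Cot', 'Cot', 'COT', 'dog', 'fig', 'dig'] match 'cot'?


Case-insensitive matching: compare each word's lowercase form to 'cot'.
  'Cot' -> lower='cot' -> MATCH
  'Cot' -> lower='cot' -> MATCH
  'COT' -> lower='cot' -> MATCH
  'dog' -> lower='dog' -> no
  'fig' -> lower='fig' -> no
  'dig' -> lower='dig' -> no
Matches: ['Cot', 'Cot', 'COT']
Count: 3

3


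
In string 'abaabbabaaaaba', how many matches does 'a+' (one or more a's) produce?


Pattern 'a+' matches one or more consecutive a's.
String: 'abaabbabaaaaba'
Scanning for runs of a:
  Match 1: 'a' (length 1)
  Match 2: 'aa' (length 2)
  Match 3: 'a' (length 1)
  Match 4: 'aaaa' (length 4)
  Match 5: 'a' (length 1)
Total matches: 5

5


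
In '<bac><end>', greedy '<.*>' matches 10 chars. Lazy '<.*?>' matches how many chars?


Greedy '<.*>' tries to match as MUCH as possible.
Lazy '<.*?>' tries to match as LITTLE as possible.

String: '<bac><end>'
Greedy '<.*>' starts at first '<' and extends to the LAST '>': '<bac><end>' (10 chars)
Lazy '<.*?>' starts at first '<' and stops at the FIRST '>': '<bac>' (5 chars)

5


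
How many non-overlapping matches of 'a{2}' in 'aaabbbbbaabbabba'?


Pattern 'a{2}' matches exactly 2 consecutive a's (greedy, non-overlapping).
String: 'aaabbbbbaabbabba'
Scanning for runs of a's:
  Run at pos 0: 'aaa' (length 3) -> 1 match(es)
  Run at pos 8: 'aa' (length 2) -> 1 match(es)
  Run at pos 12: 'a' (length 1) -> 0 match(es)
  Run at pos 15: 'a' (length 1) -> 0 match(es)
Matches found: ['aa', 'aa']
Total: 2

2


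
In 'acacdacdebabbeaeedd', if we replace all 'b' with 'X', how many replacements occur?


re.sub('b', 'X', text) replaces every occurrence of 'b' with 'X'.
Text: 'acacdacdebabbeaeedd'
Scanning for 'b':
  pos 9: 'b' -> replacement #1
  pos 11: 'b' -> replacement #2
  pos 12: 'b' -> replacement #3
Total replacements: 3

3


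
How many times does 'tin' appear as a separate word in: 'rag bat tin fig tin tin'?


Scanning each word for exact match 'tin':
  Word 1: 'rag' -> no
  Word 2: 'bat' -> no
  Word 3: 'tin' -> MATCH
  Word 4: 'fig' -> no
  Word 5: 'tin' -> MATCH
  Word 6: 'tin' -> MATCH
Total matches: 3

3


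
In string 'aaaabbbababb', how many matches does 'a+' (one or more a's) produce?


Pattern 'a+' matches one or more consecutive a's.
String: 'aaaabbbababb'
Scanning for runs of a:
  Match 1: 'aaaa' (length 4)
  Match 2: 'a' (length 1)
  Match 3: 'a' (length 1)
Total matches: 3

3


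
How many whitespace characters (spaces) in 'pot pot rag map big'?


\s matches whitespace characters (spaces, tabs, etc.).
Text: 'pot pot rag map big'
This text has 5 words separated by spaces.
Number of spaces = number of words - 1 = 5 - 1 = 4

4


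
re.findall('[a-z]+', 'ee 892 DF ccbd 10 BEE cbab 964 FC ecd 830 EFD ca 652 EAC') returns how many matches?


Pattern '[a-z]+' finds one or more lowercase letters.
Text: 'ee 892 DF ccbd 10 BEE cbab 964 FC ecd 830 EFD ca 652 EAC'
Scanning for matches:
  Match 1: 'ee'
  Match 2: 'ccbd'
  Match 3: 'cbab'
  Match 4: 'ecd'
  Match 5: 'ca'
Total matches: 5

5


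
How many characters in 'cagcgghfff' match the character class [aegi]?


Character class [aegi] matches any of: {a, e, g, i}
Scanning string 'cagcgghfff' character by character:
  pos 0: 'c' -> no
  pos 1: 'a' -> MATCH
  pos 2: 'g' -> MATCH
  pos 3: 'c' -> no
  pos 4: 'g' -> MATCH
  pos 5: 'g' -> MATCH
  pos 6: 'h' -> no
  pos 7: 'f' -> no
  pos 8: 'f' -> no
  pos 9: 'f' -> no
Total matches: 4

4


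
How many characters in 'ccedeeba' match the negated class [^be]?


Negated class [^be] matches any char NOT in {b, e}
Scanning 'ccedeeba':
  pos 0: 'c' -> MATCH
  pos 1: 'c' -> MATCH
  pos 2: 'e' -> no (excluded)
  pos 3: 'd' -> MATCH
  pos 4: 'e' -> no (excluded)
  pos 5: 'e' -> no (excluded)
  pos 6: 'b' -> no (excluded)
  pos 7: 'a' -> MATCH
Total matches: 4

4


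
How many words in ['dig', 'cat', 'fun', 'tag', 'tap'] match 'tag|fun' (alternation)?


Alternation 'tag|fun' matches either 'tag' or 'fun'.
Checking each word:
  'dig' -> no
  'cat' -> no
  'fun' -> MATCH
  'tag' -> MATCH
  'tap' -> no
Matches: ['fun', 'tag']
Count: 2

2


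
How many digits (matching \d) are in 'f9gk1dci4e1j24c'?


\d matches any digit 0-9.
Scanning 'f9gk1dci4e1j24c':
  pos 1: '9' -> DIGIT
  pos 4: '1' -> DIGIT
  pos 8: '4' -> DIGIT
  pos 10: '1' -> DIGIT
  pos 12: '2' -> DIGIT
  pos 13: '4' -> DIGIT
Digits found: ['9', '1', '4', '1', '2', '4']
Total: 6

6


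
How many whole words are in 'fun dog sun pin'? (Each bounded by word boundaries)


Word boundaries (\b) mark the start/end of each word.
Text: 'fun dog sun pin'
Splitting by whitespace:
  Word 1: 'fun'
  Word 2: 'dog'
  Word 3: 'sun'
  Word 4: 'pin'
Total whole words: 4

4


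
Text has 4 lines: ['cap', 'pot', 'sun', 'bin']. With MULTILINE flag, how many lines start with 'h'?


With MULTILINE flag, ^ matches the start of each line.
Lines: ['cap', 'pot', 'sun', 'bin']
Checking which lines start with 'h':
  Line 1: 'cap' -> no
  Line 2: 'pot' -> no
  Line 3: 'sun' -> no
  Line 4: 'bin' -> no
Matching lines: []
Count: 0

0


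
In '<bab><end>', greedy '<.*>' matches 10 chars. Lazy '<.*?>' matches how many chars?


Greedy '<.*>' tries to match as MUCH as possible.
Lazy '<.*?>' tries to match as LITTLE as possible.

String: '<bab><end>'
Greedy '<.*>' starts at first '<' and extends to the LAST '>': '<bab><end>' (10 chars)
Lazy '<.*?>' starts at first '<' and stops at the FIRST '>': '<bab>' (5 chars)

5


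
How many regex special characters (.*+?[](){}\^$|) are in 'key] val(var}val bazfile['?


Regex special characters are: . * + ? [ ] ( ) { } \ ^ $ |
Scanning 'key] val(var}val bazfile[':
  pos 3: ']' -> SPECIAL
  pos 8: '(' -> SPECIAL
  pos 12: '}' -> SPECIAL
  pos 24: '[' -> SPECIAL
Special chars found: [']', '(', '}', '[']
Total: 4

4


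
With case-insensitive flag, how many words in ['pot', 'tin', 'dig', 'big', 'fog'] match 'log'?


Case-insensitive matching: compare each word's lowercase form to 'log'.
  'pot' -> lower='pot' -> no
  'tin' -> lower='tin' -> no
  'dig' -> lower='dig' -> no
  'big' -> lower='big' -> no
  'fog' -> lower='fog' -> no
Matches: []
Count: 0

0


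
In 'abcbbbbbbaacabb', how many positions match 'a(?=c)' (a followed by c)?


Lookahead 'a(?=c)' matches 'a' only when followed by 'c'.
String: 'abcbbbbbbaacabb'
Checking each position where char is 'a':
  pos 0: 'a' -> no (next='b')
  pos 9: 'a' -> no (next='a')
  pos 10: 'a' -> MATCH (next='c')
  pos 12: 'a' -> no (next='b')
Matching positions: [10]
Count: 1

1


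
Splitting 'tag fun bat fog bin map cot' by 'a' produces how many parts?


Splitting by 'a' breaks the string at each occurrence of the separator.
Text: 'tag fun bat fog bin map cot'
Parts after split:
  Part 1: 't'
  Part 2: 'g fun b'
  Part 3: 't fog bin m'
  Part 4: 'p cot'
Total parts: 4

4


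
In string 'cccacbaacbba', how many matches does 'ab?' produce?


Pattern 'ab?' matches 'a' optionally followed by 'b'.
String: 'cccacbaacbba'
Scanning left to right for 'a' then checking next char:
  Match 1: 'a' (a not followed by b)
  Match 2: 'a' (a not followed by b)
  Match 3: 'a' (a not followed by b)
  Match 4: 'a' (a not followed by b)
Total matches: 4

4


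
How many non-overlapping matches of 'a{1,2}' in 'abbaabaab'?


Pattern 'a{1,2}' matches between 1 and 2 consecutive a's (greedy).
String: 'abbaabaab'
Finding runs of a's and applying greedy matching:
  Run at pos 0: 'a' (length 1)
  Run at pos 3: 'aa' (length 2)
  Run at pos 6: 'aa' (length 2)
Matches: ['a', 'aa', 'aa']
Count: 3

3


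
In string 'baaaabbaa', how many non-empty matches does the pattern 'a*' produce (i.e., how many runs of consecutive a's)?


Pattern 'a*' matches zero or more a's. We want non-empty runs of consecutive a's.
String: 'baaaabbaa'
Walking through the string to find runs of a's:
  Run 1: positions 1-4 -> 'aaaa'
  Run 2: positions 7-8 -> 'aa'
Non-empty runs found: ['aaaa', 'aa']
Count: 2

2


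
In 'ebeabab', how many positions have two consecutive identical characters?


Looking for consecutive identical characters in 'ebeabab':
  pos 0-1: 'e' vs 'b' -> different
  pos 1-2: 'b' vs 'e' -> different
  pos 2-3: 'e' vs 'a' -> different
  pos 3-4: 'a' vs 'b' -> different
  pos 4-5: 'b' vs 'a' -> different
  pos 5-6: 'a' vs 'b' -> different
Consecutive identical pairs: []
Count: 0

0


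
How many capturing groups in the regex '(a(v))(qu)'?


To count capturing groups, count each '(' that starts a group.
Pattern: '(a(v))(qu)'
Walking through the pattern:
  Position 0: '(' -> group #1
  Position 2: '(' -> group #2
  Position 6: '(' -> group #3
Total capturing groups: 3

3


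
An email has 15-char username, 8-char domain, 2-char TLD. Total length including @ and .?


An email address has format: username@domain.tld
Username length: 15
'@' character: 1
Domain length: 8
'.' character: 1
TLD length: 2
Total = 15 + 1 + 8 + 1 + 2 = 27

27


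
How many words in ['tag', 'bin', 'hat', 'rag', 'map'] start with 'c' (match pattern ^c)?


Pattern ^c anchors to start of word. Check which words begin with 'c':
  'tag' -> no
  'bin' -> no
  'hat' -> no
  'rag' -> no
  'map' -> no
Matching words: []
Count: 0

0


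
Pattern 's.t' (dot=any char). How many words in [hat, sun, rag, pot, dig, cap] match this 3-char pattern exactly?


Pattern 's.t' means: starts with 's', any single char, ends with 't'.
Checking each word (must be exactly 3 chars):
  'hat' (len=3): no
  'sun' (len=3): no
  'rag' (len=3): no
  'pot' (len=3): no
  'dig' (len=3): no
  'cap' (len=3): no
Matching words: []
Total: 0

0


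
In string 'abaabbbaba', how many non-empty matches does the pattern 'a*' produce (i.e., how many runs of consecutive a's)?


Pattern 'a*' matches zero or more a's. We want non-empty runs of consecutive a's.
String: 'abaabbbaba'
Walking through the string to find runs of a's:
  Run 1: positions 0-0 -> 'a'
  Run 2: positions 2-3 -> 'aa'
  Run 3: positions 7-7 -> 'a'
  Run 4: positions 9-9 -> 'a'
Non-empty runs found: ['a', 'aa', 'a', 'a']
Count: 4

4


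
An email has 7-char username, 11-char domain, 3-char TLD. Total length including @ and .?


An email address has format: username@domain.tld
Username length: 7
'@' character: 1
Domain length: 11
'.' character: 1
TLD length: 3
Total = 7 + 1 + 11 + 1 + 3 = 23

23


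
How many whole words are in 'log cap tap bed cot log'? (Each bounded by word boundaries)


Word boundaries (\b) mark the start/end of each word.
Text: 'log cap tap bed cot log'
Splitting by whitespace:
  Word 1: 'log'
  Word 2: 'cap'
  Word 3: 'tap'
  Word 4: 'bed'
  Word 5: 'cot'
  Word 6: 'log'
Total whole words: 6

6


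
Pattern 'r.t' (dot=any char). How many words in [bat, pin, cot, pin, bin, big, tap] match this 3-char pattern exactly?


Pattern 'r.t' means: starts with 'r', any single char, ends with 't'.
Checking each word (must be exactly 3 chars):
  'bat' (len=3): no
  'pin' (len=3): no
  'cot' (len=3): no
  'pin' (len=3): no
  'bin' (len=3): no
  'big' (len=3): no
  'tap' (len=3): no
Matching words: []
Total: 0

0


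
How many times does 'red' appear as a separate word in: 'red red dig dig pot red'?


Scanning each word for exact match 'red':
  Word 1: 'red' -> MATCH
  Word 2: 'red' -> MATCH
  Word 3: 'dig' -> no
  Word 4: 'dig' -> no
  Word 5: 'pot' -> no
  Word 6: 'red' -> MATCH
Total matches: 3

3


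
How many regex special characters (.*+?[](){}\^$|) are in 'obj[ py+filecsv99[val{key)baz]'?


Regex special characters are: . * + ? [ ] ( ) { } \ ^ $ |
Scanning 'obj[ py+filecsv99[val{key)baz]':
  pos 3: '[' -> SPECIAL
  pos 7: '+' -> SPECIAL
  pos 17: '[' -> SPECIAL
  pos 21: '{' -> SPECIAL
  pos 25: ')' -> SPECIAL
  pos 29: ']' -> SPECIAL
Special chars found: ['[', '+', '[', '{', ')', ']']
Total: 6

6


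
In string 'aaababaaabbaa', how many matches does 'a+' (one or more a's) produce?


Pattern 'a+' matches one or more consecutive a's.
String: 'aaababaaabbaa'
Scanning for runs of a:
  Match 1: 'aaa' (length 3)
  Match 2: 'a' (length 1)
  Match 3: 'aaa' (length 3)
  Match 4: 'aa' (length 2)
Total matches: 4

4


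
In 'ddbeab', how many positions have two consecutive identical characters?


Looking for consecutive identical characters in 'ddbeab':
  pos 0-1: 'd' vs 'd' -> MATCH ('dd')
  pos 1-2: 'd' vs 'b' -> different
  pos 2-3: 'b' vs 'e' -> different
  pos 3-4: 'e' vs 'a' -> different
  pos 4-5: 'a' vs 'b' -> different
Consecutive identical pairs: ['dd']
Count: 1

1


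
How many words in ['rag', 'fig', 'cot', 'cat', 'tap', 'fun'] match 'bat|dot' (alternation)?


Alternation 'bat|dot' matches either 'bat' or 'dot'.
Checking each word:
  'rag' -> no
  'fig' -> no
  'cot' -> no
  'cat' -> no
  'tap' -> no
  'fun' -> no
Matches: []
Count: 0

0


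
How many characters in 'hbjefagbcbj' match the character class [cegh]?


Character class [cegh] matches any of: {c, e, g, h}
Scanning string 'hbjefagbcbj' character by character:
  pos 0: 'h' -> MATCH
  pos 1: 'b' -> no
  pos 2: 'j' -> no
  pos 3: 'e' -> MATCH
  pos 4: 'f' -> no
  pos 5: 'a' -> no
  pos 6: 'g' -> MATCH
  pos 7: 'b' -> no
  pos 8: 'c' -> MATCH
  pos 9: 'b' -> no
  pos 10: 'j' -> no
Total matches: 4

4


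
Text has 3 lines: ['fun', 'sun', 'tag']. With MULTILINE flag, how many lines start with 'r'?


With MULTILINE flag, ^ matches the start of each line.
Lines: ['fun', 'sun', 'tag']
Checking which lines start with 'r':
  Line 1: 'fun' -> no
  Line 2: 'sun' -> no
  Line 3: 'tag' -> no
Matching lines: []
Count: 0

0


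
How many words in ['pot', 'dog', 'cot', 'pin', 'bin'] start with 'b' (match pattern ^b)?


Pattern ^b anchors to start of word. Check which words begin with 'b':
  'pot' -> no
  'dog' -> no
  'cot' -> no
  'pin' -> no
  'bin' -> MATCH (starts with 'b')
Matching words: ['bin']
Count: 1

1


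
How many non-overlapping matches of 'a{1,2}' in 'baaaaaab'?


Pattern 'a{1,2}' matches between 1 and 2 consecutive a's (greedy).
String: 'baaaaaab'
Finding runs of a's and applying greedy matching:
  Run at pos 1: 'aaaaaa' (length 6)
Matches: ['aa', 'aa', 'aa']
Count: 3

3


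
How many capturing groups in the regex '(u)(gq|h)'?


To count capturing groups, count each '(' that starts a group.
Pattern: '(u)(gq|h)'
Walking through the pattern:
  Position 0: '(' -> group #1
  Position 3: '(' -> group #2
Total capturing groups: 2

2


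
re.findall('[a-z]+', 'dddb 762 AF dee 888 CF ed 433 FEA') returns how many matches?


Pattern '[a-z]+' finds one or more lowercase letters.
Text: 'dddb 762 AF dee 888 CF ed 433 FEA'
Scanning for matches:
  Match 1: 'dddb'
  Match 2: 'dee'
  Match 3: 'ed'
Total matches: 3

3


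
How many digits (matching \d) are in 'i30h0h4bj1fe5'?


\d matches any digit 0-9.
Scanning 'i30h0h4bj1fe5':
  pos 1: '3' -> DIGIT
  pos 2: '0' -> DIGIT
  pos 4: '0' -> DIGIT
  pos 6: '4' -> DIGIT
  pos 9: '1' -> DIGIT
  pos 12: '5' -> DIGIT
Digits found: ['3', '0', '0', '4', '1', '5']
Total: 6

6


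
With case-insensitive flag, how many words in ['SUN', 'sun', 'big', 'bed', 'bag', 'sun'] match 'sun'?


Case-insensitive matching: compare each word's lowercase form to 'sun'.
  'SUN' -> lower='sun' -> MATCH
  'sun' -> lower='sun' -> MATCH
  'big' -> lower='big' -> no
  'bed' -> lower='bed' -> no
  'bag' -> lower='bag' -> no
  'sun' -> lower='sun' -> MATCH
Matches: ['SUN', 'sun', 'sun']
Count: 3

3


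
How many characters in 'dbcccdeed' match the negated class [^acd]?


Negated class [^acd] matches any char NOT in {a, c, d}
Scanning 'dbcccdeed':
  pos 0: 'd' -> no (excluded)
  pos 1: 'b' -> MATCH
  pos 2: 'c' -> no (excluded)
  pos 3: 'c' -> no (excluded)
  pos 4: 'c' -> no (excluded)
  pos 5: 'd' -> no (excluded)
  pos 6: 'e' -> MATCH
  pos 7: 'e' -> MATCH
  pos 8: 'd' -> no (excluded)
Total matches: 3

3


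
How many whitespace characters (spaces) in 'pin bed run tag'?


\s matches whitespace characters (spaces, tabs, etc.).
Text: 'pin bed run tag'
This text has 4 words separated by spaces.
Number of spaces = number of words - 1 = 4 - 1 = 3

3


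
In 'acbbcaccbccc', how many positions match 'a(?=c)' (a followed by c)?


Lookahead 'a(?=c)' matches 'a' only when followed by 'c'.
String: 'acbbcaccbccc'
Checking each position where char is 'a':
  pos 0: 'a' -> MATCH (next='c')
  pos 5: 'a' -> MATCH (next='c')
Matching positions: [0, 5]
Count: 2

2


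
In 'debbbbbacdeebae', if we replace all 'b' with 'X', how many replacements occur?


re.sub('b', 'X', text) replaces every occurrence of 'b' with 'X'.
Text: 'debbbbbacdeebae'
Scanning for 'b':
  pos 2: 'b' -> replacement #1
  pos 3: 'b' -> replacement #2
  pos 4: 'b' -> replacement #3
  pos 5: 'b' -> replacement #4
  pos 6: 'b' -> replacement #5
  pos 12: 'b' -> replacement #6
Total replacements: 6

6


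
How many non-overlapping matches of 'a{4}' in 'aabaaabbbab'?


Pattern 'a{4}' matches exactly 4 consecutive a's (greedy, non-overlapping).
String: 'aabaaabbbab'
Scanning for runs of a's:
  Run at pos 0: 'aa' (length 2) -> 0 match(es)
  Run at pos 3: 'aaa' (length 3) -> 0 match(es)
  Run at pos 9: 'a' (length 1) -> 0 match(es)
Matches found: []
Total: 0

0


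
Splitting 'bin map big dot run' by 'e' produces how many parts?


Splitting by 'e' breaks the string at each occurrence of the separator.
Text: 'bin map big dot run'
Parts after split:
  Part 1: 'bin map big dot run'
Total parts: 1

1


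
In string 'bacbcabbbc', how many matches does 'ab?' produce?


Pattern 'ab?' matches 'a' optionally followed by 'b'.
String: 'bacbcabbbc'
Scanning left to right for 'a' then checking next char:
  Match 1: 'a' (a not followed by b)
  Match 2: 'ab' (a followed by b)
Total matches: 2

2


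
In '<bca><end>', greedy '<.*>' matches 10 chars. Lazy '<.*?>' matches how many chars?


Greedy '<.*>' tries to match as MUCH as possible.
Lazy '<.*?>' tries to match as LITTLE as possible.

String: '<bca><end>'
Greedy '<.*>' starts at first '<' and extends to the LAST '>': '<bca><end>' (10 chars)
Lazy '<.*?>' starts at first '<' and stops at the FIRST '>': '<bca>' (5 chars)

5


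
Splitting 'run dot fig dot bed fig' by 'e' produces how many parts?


Splitting by 'e' breaks the string at each occurrence of the separator.
Text: 'run dot fig dot bed fig'
Parts after split:
  Part 1: 'run dot fig dot b'
  Part 2: 'd fig'
Total parts: 2

2


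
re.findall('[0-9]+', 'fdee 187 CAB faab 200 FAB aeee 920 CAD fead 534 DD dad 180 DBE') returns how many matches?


Pattern '[0-9]+' finds one or more digits.
Text: 'fdee 187 CAB faab 200 FAB aeee 920 CAD fead 534 DD dad 180 DBE'
Scanning for matches:
  Match 1: '187'
  Match 2: '200'
  Match 3: '920'
  Match 4: '534'
  Match 5: '180'
Total matches: 5

5


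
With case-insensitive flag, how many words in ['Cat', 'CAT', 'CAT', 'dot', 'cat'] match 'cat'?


Case-insensitive matching: compare each word's lowercase form to 'cat'.
  'Cat' -> lower='cat' -> MATCH
  'CAT' -> lower='cat' -> MATCH
  'CAT' -> lower='cat' -> MATCH
  'dot' -> lower='dot' -> no
  'cat' -> lower='cat' -> MATCH
Matches: ['Cat', 'CAT', 'CAT', 'cat']
Count: 4

4


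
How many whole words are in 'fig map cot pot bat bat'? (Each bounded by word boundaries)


Word boundaries (\b) mark the start/end of each word.
Text: 'fig map cot pot bat bat'
Splitting by whitespace:
  Word 1: 'fig'
  Word 2: 'map'
  Word 3: 'cot'
  Word 4: 'pot'
  Word 5: 'bat'
  Word 6: 'bat'
Total whole words: 6

6


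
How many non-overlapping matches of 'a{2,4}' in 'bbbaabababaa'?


Pattern 'a{2,4}' matches between 2 and 4 consecutive a's (greedy).
String: 'bbbaabababaa'
Finding runs of a's and applying greedy matching:
  Run at pos 3: 'aa' (length 2)
  Run at pos 6: 'a' (length 1)
  Run at pos 8: 'a' (length 1)
  Run at pos 10: 'aa' (length 2)
Matches: ['aa', 'aa']
Count: 2

2


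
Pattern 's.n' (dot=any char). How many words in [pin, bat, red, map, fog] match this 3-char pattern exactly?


Pattern 's.n' means: starts with 's', any single char, ends with 'n'.
Checking each word (must be exactly 3 chars):
  'pin' (len=3): no
  'bat' (len=3): no
  'red' (len=3): no
  'map' (len=3): no
  'fog' (len=3): no
Matching words: []
Total: 0

0


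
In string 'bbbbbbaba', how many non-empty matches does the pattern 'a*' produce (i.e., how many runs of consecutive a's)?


Pattern 'a*' matches zero or more a's. We want non-empty runs of consecutive a's.
String: 'bbbbbbaba'
Walking through the string to find runs of a's:
  Run 1: positions 6-6 -> 'a'
  Run 2: positions 8-8 -> 'a'
Non-empty runs found: ['a', 'a']
Count: 2

2


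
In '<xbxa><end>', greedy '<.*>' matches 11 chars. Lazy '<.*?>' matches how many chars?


Greedy '<.*>' tries to match as MUCH as possible.
Lazy '<.*?>' tries to match as LITTLE as possible.

String: '<xbxa><end>'
Greedy '<.*>' starts at first '<' and extends to the LAST '>': '<xbxa><end>' (11 chars)
Lazy '<.*?>' starts at first '<' and stops at the FIRST '>': '<xbxa>' (6 chars)

6
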